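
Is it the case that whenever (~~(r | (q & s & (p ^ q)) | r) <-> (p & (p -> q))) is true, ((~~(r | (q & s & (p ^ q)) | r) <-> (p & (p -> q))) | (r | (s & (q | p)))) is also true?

p | q | r | s | φ | ψ
- | - | - | - | - | -
F | F | F | F | T | T
F | F | F | T | T | T
F | F | T | F | F | T
F | F | T | T | F | T
F | T | F | F | T | T
F | T | F | T | F | T
F | T | T | F | F | T
F | T | T | T | F | T
T | F | F | F | T | T
T | F | F | T | T | T
T | F | T | F | F | T
T | F | T | T | F | T
T | T | F | F | F | F
T | T | F | T | F | T
T | T | T | F | T | T
T | T | T | T | T | T
In every row where φ is true, ψ is also true, so φ ⊨ ψ.

yes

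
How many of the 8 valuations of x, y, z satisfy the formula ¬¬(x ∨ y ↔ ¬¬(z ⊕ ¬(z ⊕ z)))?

4

x | y | z || ¬¬((x ∨ y) ↔ ¬¬(z ⊕ ¬(z ⊕ z)))
T | T | T ||               F               
T | T | F ||               T               
T | F | T ||               F               
T | F | F ||               T               
F | T | T ||               F               
F | T | F ||               T               
F | F | T ||               T               
F | F | F ||               F               
The formula is true on 4 of the 8 rows.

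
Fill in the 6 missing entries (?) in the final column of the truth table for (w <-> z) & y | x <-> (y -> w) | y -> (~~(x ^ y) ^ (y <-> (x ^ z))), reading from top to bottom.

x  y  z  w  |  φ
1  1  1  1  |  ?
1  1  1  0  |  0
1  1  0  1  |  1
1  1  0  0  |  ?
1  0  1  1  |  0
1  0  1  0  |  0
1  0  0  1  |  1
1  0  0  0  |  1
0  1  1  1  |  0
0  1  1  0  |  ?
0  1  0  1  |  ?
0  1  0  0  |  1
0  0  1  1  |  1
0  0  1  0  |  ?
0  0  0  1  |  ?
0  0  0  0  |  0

Row x=1, y=1, z=1, w=1: ((w <-> z) & y | x) = 1, ((y -> w) | y -> (~~(x ^ y) ^ (y <-> (x ^ z)))) = 0, so the formula = 0.
Row x=1, y=1, z=0, w=0: ((w <-> z) & y | x) = 1, ((y -> w) | y -> (~~(x ^ y) ^ (y <-> (x ^ z)))) = 1, so the formula = 1.
Row x=0, y=1, z=1, w=0: ((w <-> z) & y | x) = 0, ((y -> w) | y -> (~~(x ^ y) ^ (y <-> (x ^ z)))) = 0, so the formula = 1.
Row x=0, y=1, z=0, w=1: ((w <-> z) & y | x) = 0, ((y -> w) | y -> (~~(x ^ y) ^ (y <-> (x ^ z)))) = 1, so the formula = 0.
Row x=0, y=0, z=1, w=0: ((w <-> z) & y | x) = 0, ((y -> w) | y -> (~~(x ^ y) ^ (y <-> (x ^ z)))) = 0, so the formula = 1.
Row x=0, y=0, z=0, w=1: ((w <-> z) & y | x) = 0, ((y -> w) | y -> (~~(x ^ y) ^ (y <-> (x ^ z)))) = 1, so the formula = 0.

0, 1, 1, 0, 1, 0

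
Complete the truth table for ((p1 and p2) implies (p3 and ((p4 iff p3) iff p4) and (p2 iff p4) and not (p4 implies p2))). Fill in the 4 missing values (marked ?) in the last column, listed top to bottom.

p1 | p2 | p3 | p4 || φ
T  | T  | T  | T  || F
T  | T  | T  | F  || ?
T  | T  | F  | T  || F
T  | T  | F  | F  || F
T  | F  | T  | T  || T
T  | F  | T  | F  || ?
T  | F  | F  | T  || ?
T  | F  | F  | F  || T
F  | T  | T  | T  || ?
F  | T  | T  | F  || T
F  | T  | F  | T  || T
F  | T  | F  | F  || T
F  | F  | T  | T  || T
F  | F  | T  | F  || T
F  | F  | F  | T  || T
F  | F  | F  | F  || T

F, T, T, T

Row p1=T, p2=T, p3=T, p4=F: (p1 and p2) = T, (p3 and ((p4 iff p3) iff p4) and (p2 iff p4) and not (p4 implies p2)) = F, so the formula = F.
Row p1=T, p2=F, p3=T, p4=F: (p1 and p2) = F, (p3 and ((p4 iff p3) iff p4) and (p2 iff p4) and not (p4 implies p2)) = F, so the formula = T.
Row p1=T, p2=F, p3=F, p4=T: (p1 and p2) = F, (p3 and ((p4 iff p3) iff p4) and (p2 iff p4) and not (p4 implies p2)) = F, so the formula = T.
Row p1=F, p2=T, p3=T, p4=T: (p1 and p2) = F, (p3 and ((p4 iff p3) iff p4) and (p2 iff p4) and not (p4 implies p2)) = F, so the formula = T.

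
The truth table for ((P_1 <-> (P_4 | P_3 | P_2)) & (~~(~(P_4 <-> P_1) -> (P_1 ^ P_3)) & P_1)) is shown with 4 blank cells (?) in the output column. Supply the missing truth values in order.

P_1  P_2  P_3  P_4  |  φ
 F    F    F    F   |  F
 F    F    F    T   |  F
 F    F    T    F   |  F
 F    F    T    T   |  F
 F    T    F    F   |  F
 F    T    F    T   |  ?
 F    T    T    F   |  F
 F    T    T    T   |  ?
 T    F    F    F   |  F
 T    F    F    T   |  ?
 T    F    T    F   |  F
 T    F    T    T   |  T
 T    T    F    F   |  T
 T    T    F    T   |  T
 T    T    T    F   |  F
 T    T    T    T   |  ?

F, F, T, T

Row P_1=F, P_2=T, P_3=F, P_4=T: (P_1 <-> (P_4 | P_3 | P_2)) = F, (~~(~(P_4 <-> P_1) -> (P_1 ^ P_3)) & P_1) = F, so the formula = F.
Row P_1=F, P_2=T, P_3=T, P_4=T: (P_1 <-> (P_4 | P_3 | P_2)) = F, (~~(~(P_4 <-> P_1) -> (P_1 ^ P_3)) & P_1) = F, so the formula = F.
Row P_1=T, P_2=F, P_3=F, P_4=T: (P_1 <-> (P_4 | P_3 | P_2)) = T, (~~(~(P_4 <-> P_1) -> (P_1 ^ P_3)) & P_1) = T, so the formula = T.
Row P_1=T, P_2=T, P_3=T, P_4=T: (P_1 <-> (P_4 | P_3 | P_2)) = T, (~~(~(P_4 <-> P_1) -> (P_1 ^ P_3)) & P_1) = T, so the formula = T.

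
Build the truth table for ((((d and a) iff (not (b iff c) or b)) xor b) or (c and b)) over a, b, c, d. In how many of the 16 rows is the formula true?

11

a  b  c  d  |  φ
F  F  F  F  |  T
F  F  F  T  |  T
F  F  T  F  |  F
F  F  T  T  |  F
F  T  F  F  |  T
F  T  F  T  |  T
F  T  T  F  |  T
F  T  T  T  |  T
T  F  F  F  |  T
T  F  F  T  |  F
T  F  T  F  |  F
T  F  T  T  |  T
T  T  F  F  |  T
T  T  F  T  |  F
T  T  T  F  |  T
T  T  T  T  |  T
The formula is true on 11 of the 16 rows.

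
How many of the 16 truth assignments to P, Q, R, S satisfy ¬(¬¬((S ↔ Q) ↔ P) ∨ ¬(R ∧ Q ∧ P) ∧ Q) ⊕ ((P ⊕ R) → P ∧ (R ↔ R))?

P | Q | R | S || φ
1 | 1 | 1 | 1 || 1
1 | 1 | 1 | 0 || 0
1 | 1 | 0 | 1 || 1
1 | 1 | 0 | 0 || 1
1 | 0 | 1 | 1 || 0
1 | 0 | 1 | 0 || 1
1 | 0 | 0 | 1 || 0
1 | 0 | 0 | 0 || 1
0 | 1 | 1 | 1 || 0
0 | 1 | 1 | 0 || 0
0 | 1 | 0 | 1 || 1
0 | 1 | 0 | 0 || 1
0 | 0 | 1 | 1 || 0
0 | 0 | 1 | 0 || 1
0 | 0 | 0 | 1 || 1
0 | 0 | 0 | 0 || 0
The formula is true on 9 of the 16 rows.

9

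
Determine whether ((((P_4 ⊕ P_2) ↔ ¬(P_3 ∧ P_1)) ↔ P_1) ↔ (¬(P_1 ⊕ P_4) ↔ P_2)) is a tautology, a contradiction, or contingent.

P_1 | P_2 | P_3 | P_4 || φ
 F  |  F  |  F  |  F  || F
 F  |  F  |  F  |  T  || F
 F  |  F  |  T  |  F  || F
 F  |  F  |  T  |  T  || F
 F  |  T  |  F  |  F  || F
 F  |  T  |  F  |  T  || F
 F  |  T  |  T  |  F  || F
 F  |  T  |  T  |  T  || F
 T  |  F  |  F  |  F  || F
 T  |  F  |  F  |  T  || F
 T  |  F  |  T  |  F  || T
 T  |  F  |  T  |  T  || T
 T  |  T  |  F  |  F  || F
 T  |  T  |  F  |  T  || F
 T  |  T  |  T  |  F  || T
 T  |  T  |  T  |  T  || T
4 of 16 rows are T, so the formula is contingent.

contingent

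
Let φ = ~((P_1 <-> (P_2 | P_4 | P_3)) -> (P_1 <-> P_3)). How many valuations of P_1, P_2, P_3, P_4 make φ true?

P_1  P_2  P_3  P_4     (P_2 | P_4 | P_3)  (P_1 <-> (P_2 | P_4 | P_3))  (P_1 <-> P_3)  φ
 F    F    F    F              F                       T                     T        F
 F    F    F    T              T                       F                     T        F
 F    F    T    F              T                       F                     F        F
 F    F    T    T              T                       F                     F        F
 F    T    F    F              T                       F                     T        F
 F    T    F    T              T                       F                     T        F
 F    T    T    F              T                       F                     F        F
 F    T    T    T              T                       F                     F        F
 T    F    F    F              F                       F                     F        F
 T    F    F    T              T                       T                     F        T
 T    F    T    F              T                       T                     T        F
 T    F    T    T              T                       T                     T        F
 T    T    F    F              T                       T                     F        T
 T    T    F    T              T                       T                     F        T
 T    T    T    F              T                       T                     T        F
 T    T    T    T              T                       T                     T        F
The formula is true on 3 of the 16 rows.

3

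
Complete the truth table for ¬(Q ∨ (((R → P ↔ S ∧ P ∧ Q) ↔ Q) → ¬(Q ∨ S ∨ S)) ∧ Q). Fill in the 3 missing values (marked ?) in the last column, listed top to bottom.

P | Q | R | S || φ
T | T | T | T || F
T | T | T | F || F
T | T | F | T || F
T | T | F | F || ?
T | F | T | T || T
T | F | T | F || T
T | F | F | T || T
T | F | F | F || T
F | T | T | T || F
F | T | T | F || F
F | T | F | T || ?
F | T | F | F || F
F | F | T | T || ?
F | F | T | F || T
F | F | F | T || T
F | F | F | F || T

Row P=T, Q=T, R=F, S=F: ((((R → P ↔ S ∧ P ∧ Q) ↔ Q) → ¬(Q ∨ S ∨ S)) ∧ Q) = T, (Q ∨ (((R → P ↔ S ∧ P ∧ Q) ↔ Q) → ¬(Q ∨ S ∨ S)) ∧ Q) = T, so the formula = F.
Row P=F, Q=T, R=F, S=T: ((((R → P ↔ S ∧ P ∧ Q) ↔ Q) → ¬(Q ∨ S ∨ S)) ∧ Q) = T, (Q ∨ (((R → P ↔ S ∧ P ∧ Q) ↔ Q) → ¬(Q ∨ S ∨ S)) ∧ Q) = T, so the formula = F.
Row P=F, Q=F, R=T, S=T: ((((R → P ↔ S ∧ P ∧ Q) ↔ Q) → ¬(Q ∨ S ∨ S)) ∧ Q) = F, (Q ∨ (((R → P ↔ S ∧ P ∧ Q) ↔ Q) → ¬(Q ∨ S ∨ S)) ∧ Q) = F, so the formula = T.

F, F, T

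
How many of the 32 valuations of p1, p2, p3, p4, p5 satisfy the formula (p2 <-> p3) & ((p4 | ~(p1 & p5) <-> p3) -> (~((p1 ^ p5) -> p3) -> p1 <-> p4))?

p1 | p2 | p3 | p4 | p5 || φ
0  | 0  | 0  | 0  | 0  || 1
0  | 0  | 0  | 0  | 1  || 1
0  | 0  | 0  | 1  | 0  || 1
0  | 0  | 0  | 1  | 1  || 1
0  | 0  | 1  | 0  | 0  || 0
0  | 0  | 1  | 0  | 1  || 0
0  | 0  | 1  | 1  | 0  || 0
0  | 0  | 1  | 1  | 1  || 0
0  | 1  | 0  | 0  | 0  || 0
0  | 1  | 0  | 0  | 1  || 0
0  | 1  | 0  | 1  | 0  || 0
0  | 1  | 0  | 1  | 1  || 0
0  | 1  | 1  | 0  | 0  || 0
0  | 1  | 1  | 0  | 1  || 0
0  | 1  | 1  | 1  | 0  || 1
0  | 1  | 1  | 1  | 1  || 1
1  | 0  | 0  | 0  | 0  || 1
1  | 0  | 0  | 0  | 1  || 0
1  | 0  | 0  | 1  | 0  || 1
1  | 0  | 0  | 1  | 1  || 1
1  | 0  | 1  | 0  | 0  || 0
1  | 0  | 1  | 0  | 1  || 0
1  | 0  | 1  | 1  | 0  || 0
1  | 0  | 1  | 1  | 1  || 0
1  | 1  | 0  | 0  | 0  || 0
1  | 1  | 0  | 0  | 1  || 0
1  | 1  | 0  | 1  | 0  || 0
1  | 1  | 0  | 1  | 1  || 0
1  | 1  | 1  | 0  | 0  || 0
1  | 1  | 1  | 0  | 1  || 1
1  | 1  | 1  | 1  | 0  || 1
1  | 1  | 1  | 1  | 1  || 1
The formula is true on 12 of the 32 rows.

12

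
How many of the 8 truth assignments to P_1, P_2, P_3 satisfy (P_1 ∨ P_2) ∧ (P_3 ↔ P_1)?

3

P_1 | P_2 | P_3 || (P_1 ∨ P_2) | (P_3 ↔ P_1) | ((P_1 ∨ P_2) ∧ (P_3 ↔ P_1))
 1  |  1  |  1  ||      1      |      1      |              1             
 1  |  1  |  0  ||      1      |      0      |              0             
 1  |  0  |  1  ||      1      |      1      |              1             
 1  |  0  |  0  ||      1      |      0      |              0             
 0  |  1  |  1  ||      1      |      0      |              0             
 0  |  1  |  0  ||      1      |      1      |              1             
 0  |  0  |  1  ||      0      |      0      |              0             
 0  |  0  |  0  ||      0      |      1      |              0             
The formula is true on 3 of the 8 rows.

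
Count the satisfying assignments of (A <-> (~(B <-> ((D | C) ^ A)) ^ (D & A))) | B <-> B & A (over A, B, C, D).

A  B  C  D     (D | C)  ((D | C) ^ A)  (B <-> ((D | C) ^ A))  ~(B <-> ((D | C) ^ A))  (D & A)  (B & A)  φ
T  T  T  T        T           F                  F                      T                T        T     T
T  T  T  F        T           F                  F                      T                F        T     T
T  T  F  T        T           F                  F                      T                T        T     T
T  T  F  F        F           T                  T                      F                F        T     T
T  F  T  T        T           F                  T                      F                T        F     F
T  F  T  F        T           F                  T                      F                F        F     T
T  F  F  T        T           F                  T                      F                T        F     F
T  F  F  F        F           T                  F                      T                F        F     F
F  T  T  T        T           T                  T                      F                F        F     F
F  T  T  F        T           T                  T                      F                F        F     F
F  T  F  T        T           T                  T                      F                F        F     F
F  T  F  F        F           F                  F                      T                F        F     F
F  F  T  T        T           T                  F                      T                F        F     T
F  F  T  F        T           T                  F                      T                F        F     T
F  F  F  T        T           T                  F                      T                F        F     T
F  F  F  F        F           F                  T                      F                F        F     F
The formula is true on 8 of the 16 rows.

8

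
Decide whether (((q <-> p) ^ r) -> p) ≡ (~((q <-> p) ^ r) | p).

equivalent

p | q | r || φ | ψ
1 | 1 | 1 || 1 | 1
1 | 1 | 0 || 1 | 1
1 | 0 | 1 || 1 | 1
1 | 0 | 0 || 1 | 1
0 | 1 | 1 || 0 | 0
0 | 1 | 0 || 1 | 1
0 | 0 | 1 || 1 | 1
0 | 0 | 0 || 0 | 0
The columns for φ and ψ agree on every row, so they are logically equivalent.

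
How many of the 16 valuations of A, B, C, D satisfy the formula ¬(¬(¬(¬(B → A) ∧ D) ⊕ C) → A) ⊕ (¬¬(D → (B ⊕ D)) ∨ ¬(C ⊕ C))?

A | B | C | D | φ
- | - | - | - | -
T | T | T | T | T
T | T | T | F | T
T | T | F | T | T
T | T | F | F | T
T | F | T | T | T
T | F | T | F | T
T | F | F | T | T
T | F | F | F | T
F | T | T | T | T
F | T | T | F | F
F | T | F | T | F
F | T | F | F | T
F | F | T | T | F
F | F | T | F | F
F | F | F | T | T
F | F | F | F | T
The formula is true on 12 of the 16 rows.

12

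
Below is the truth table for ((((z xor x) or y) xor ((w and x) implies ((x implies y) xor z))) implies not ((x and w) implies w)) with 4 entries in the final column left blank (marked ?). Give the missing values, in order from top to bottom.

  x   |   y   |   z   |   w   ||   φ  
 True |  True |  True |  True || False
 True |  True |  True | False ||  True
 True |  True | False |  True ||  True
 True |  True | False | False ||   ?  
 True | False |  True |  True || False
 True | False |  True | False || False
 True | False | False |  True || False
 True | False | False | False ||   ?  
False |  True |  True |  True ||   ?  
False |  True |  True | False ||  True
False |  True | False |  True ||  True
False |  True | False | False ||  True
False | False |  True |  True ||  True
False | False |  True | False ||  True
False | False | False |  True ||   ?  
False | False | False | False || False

True, True, True, False

Row x=True, y=True, z=False, w=False: (((z xor x) or y) xor ((w and x) implies ((x implies y) xor z))) = False, not ((x and w) implies w) = False, so the formula = True.
Row x=True, y=False, z=False, w=False: (((z xor x) or y) xor ((w and x) implies ((x implies y) xor z))) = False, not ((x and w) implies w) = False, so the formula = True.
Row x=False, y=True, z=True, w=True: (((z xor x) or y) xor ((w and x) implies ((x implies y) xor z))) = False, not ((x and w) implies w) = False, so the formula = True.
Row x=False, y=False, z=False, w=True: (((z xor x) or y) xor ((w and x) implies ((x implies y) xor z))) = True, not ((x and w) implies w) = False, so the formula = False.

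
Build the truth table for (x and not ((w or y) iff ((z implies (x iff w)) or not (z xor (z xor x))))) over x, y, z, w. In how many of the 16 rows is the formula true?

x  y  z  w  |  (w or y)  (x iff w)  (z implies (x iff w))  (z xor x)  (z xor (z xor x))  not (z xor (z xor x))  φ
0  0  0  0  |     0          1                1                0              0                    1            0
0  0  0  1  |     1          0                1                0              0                    1            0
0  0  1  0  |     0          1                1                1              0                    1            0
0  0  1  1  |     1          0                0                1              0                    1            0
0  1  0  0  |     1          1                1                0              0                    1            0
0  1  0  1  |     1          0                1                0              0                    1            0
0  1  1  0  |     1          1                1                1              0                    1            0
0  1  1  1  |     1          0                0                1              0                    1            0
1  0  0  0  |     0          0                1                1              1                    0            1
1  0  0  1  |     1          1                1                1              1                    0            0
1  0  1  0  |     0          0                0                0              1                    0            0
1  0  1  1  |     1          1                1                0              1                    0            0
1  1  0  0  |     1          0                1                1              1                    0            0
1  1  0  1  |     1          1                1                1              1                    0            0
1  1  1  0  |     1          0                0                0              1                    0            1
1  1  1  1  |     1          1                1                0              1                    0            0
The formula is true on 2 of the 16 rows.

2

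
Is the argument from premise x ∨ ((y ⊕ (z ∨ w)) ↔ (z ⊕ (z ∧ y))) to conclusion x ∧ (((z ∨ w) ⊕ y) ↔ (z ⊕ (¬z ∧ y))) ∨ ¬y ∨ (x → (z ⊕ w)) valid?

x | y | z | w | φ | ψ
- | - | - | - | - | -
F | F | F | F | T | T
F | F | F | T | F | T
F | F | T | F | T | T
F | F | T | T | T | T
F | T | F | F | F | T
F | T | F | T | T | T
F | T | T | F | T | T
F | T | T | T | T | T
T | F | F | F | T | T
T | F | F | T | T | T
T | F | T | F | T | T
T | F | T | T | T | T
T | T | F | F | T | T
T | T | F | T | T | T
T | T | T | F | T | T
T | T | T | T | T | F
At x=T, y=T, z=T, w=T we have φ true but ψ false, so φ does not entail ψ.

no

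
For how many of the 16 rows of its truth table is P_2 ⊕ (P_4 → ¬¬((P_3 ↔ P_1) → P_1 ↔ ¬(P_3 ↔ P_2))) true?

P_1  P_2  P_3  P_4  |  (P_3 ↔ P_1)  ((P_3 ↔ P_1) → P_1)  (P_3 ↔ P_2)  ¬(P_3 ↔ P_2)  φ
 0    0    0    0   |       1                0                1            0        1
 0    0    0    1   |       1                0                1            0        1
 0    0    1    0   |       0                1                0            1        1
 0    0    1    1   |       0                1                0            1        1
 0    1    0    0   |       1                0                0            1        0
 0    1    0    1   |       1                0                0            1        1
 0    1    1    0   |       0                1                1            0        0
 0    1    1    1   |       0                1                1            0        1
 1    0    0    0   |       0                1                1            0        1
 1    0    0    1   |       0                1                1            0        0
 1    0    1    0   |       1                1                0            1        1
 1    0    1    1   |       1                1                0            1        1
 1    1    0    0   |       0                1                0            1        0
 1    1    0    1   |       0                1                0            1        0
 1    1    1    0   |       1                1                1            0        0
 1    1    1    1   |       1                1                1            0        1
The formula is true on 10 of the 16 rows.

10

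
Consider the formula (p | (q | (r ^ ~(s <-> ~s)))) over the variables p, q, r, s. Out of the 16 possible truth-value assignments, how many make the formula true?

14

p  q  r  s     ~s  (s <-> ~s)  ~(s <-> ~s)  (r ^ ~(s <-> ~s))  (q | (r ^ ~(s <-> ~s)))  (p | (q | (r ^ ~(s <-> ~s))))
0  0  0  0     1       0            1               1                     1                           1              
0  0  0  1     0       0            1               1                     1                           1              
0  0  1  0     1       0            1               0                     0                           0              
0  0  1  1     0       0            1               0                     0                           0              
0  1  0  0     1       0            1               1                     1                           1              
0  1  0  1     0       0            1               1                     1                           1              
0  1  1  0     1       0            1               0                     1                           1              
0  1  1  1     0       0            1               0                     1                           1              
1  0  0  0     1       0            1               1                     1                           1              
1  0  0  1     0       0            1               1                     1                           1              
1  0  1  0     1       0            1               0                     0                           1              
1  0  1  1     0       0            1               0                     0                           1              
1  1  0  0     1       0            1               1                     1                           1              
1  1  0  1     0       0            1               1                     1                           1              
1  1  1  0     1       0            1               0                     1                           1              
1  1  1  1     0       0            1               0                     1                           1              
The formula is true on 14 of the 16 rows.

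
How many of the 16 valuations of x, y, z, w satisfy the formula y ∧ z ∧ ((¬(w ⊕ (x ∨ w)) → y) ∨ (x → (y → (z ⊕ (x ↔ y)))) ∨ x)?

x | y | z | w | (y ∧ z) | (x ∨ w) | (w ⊕ (x ∨ w)) | ¬(w ⊕ (x ∨ w)) | (¬(w ⊕ (x ∨ w)) → y) | (x ↔ y) | (z ⊕ (x ↔ y)) | (y → (z ⊕ (x ↔ y))) | (x → (y → (z ⊕ (x ↔ y)))) | φ
- | - | - | - | ------- | ------- | ------------- | -------------- | -------------------- | ------- | ------------- | ------------------- | ------------------------- | -
F | F | F | F |    F    |    F    |       F       |       T        |          F           |    T    |       T       |          T          |             T             | F
F | F | F | T |    F    |    T    |       F       |       T        |          F           |    T    |       T       |          T          |             T             | F
F | F | T | F |    F    |    F    |       F       |       T        |          F           |    T    |       F       |          T          |             T             | F
F | F | T | T |    F    |    T    |       F       |       T        |          F           |    T    |       F       |          T          |             T             | F
F | T | F | F |    F    |    F    |       F       |       T        |          T           |    F    |       F       |          F          |             T             | F
F | T | F | T |    F    |    T    |       F       |       T        |          T           |    F    |       F       |          F          |             T             | F
F | T | T | F |    T    |    F    |       F       |       T        |          T           |    F    |       T       |          T          |             T             | T
F | T | T | T |    T    |    T    |       F       |       T        |          T           |    F    |       T       |          T          |             T             | T
T | F | F | F |    F    |    T    |       T       |       F        |          T           |    F    |       F       |          T          |             T             | F
T | F | F | T |    F    |    T    |       F       |       T        |          F           |    F    |       F       |          T          |             T             | F
T | F | T | F |    F    |    T    |       T       |       F        |          T           |    F    |       T       |          T          |             T             | F
T | F | T | T |    F    |    T    |       F       |       T        |          F           |    F    |       T       |          T          |             T             | F
T | T | F | F |    F    |    T    |       T       |       F        |          T           |    T    |       T       |          T          |             T             | F
T | T | F | T |    F    |    T    |       F       |       T        |          T           |    T    |       T       |          T          |             T             | F
T | T | T | F |    T    |    T    |       T       |       F        |          T           |    T    |       F       |          F          |             F             | T
T | T | T | T |    T    |    T    |       F       |       T        |          T           |    T    |       F       |          F          |             F             | T
The formula is true on 4 of the 16 rows.

4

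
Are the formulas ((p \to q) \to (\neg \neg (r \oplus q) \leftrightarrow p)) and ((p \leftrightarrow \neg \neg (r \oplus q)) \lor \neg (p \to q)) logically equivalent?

equivalent

p | q | r | φ | ψ
- | - | - | - | -
T | T | T | F | F
T | T | F | T | T
T | F | T | T | T
T | F | F | T | T
F | T | T | T | T
F | T | F | F | F
F | F | T | F | F
F | F | F | T | T
The columns for φ and ψ agree on every row, so they are logically equivalent.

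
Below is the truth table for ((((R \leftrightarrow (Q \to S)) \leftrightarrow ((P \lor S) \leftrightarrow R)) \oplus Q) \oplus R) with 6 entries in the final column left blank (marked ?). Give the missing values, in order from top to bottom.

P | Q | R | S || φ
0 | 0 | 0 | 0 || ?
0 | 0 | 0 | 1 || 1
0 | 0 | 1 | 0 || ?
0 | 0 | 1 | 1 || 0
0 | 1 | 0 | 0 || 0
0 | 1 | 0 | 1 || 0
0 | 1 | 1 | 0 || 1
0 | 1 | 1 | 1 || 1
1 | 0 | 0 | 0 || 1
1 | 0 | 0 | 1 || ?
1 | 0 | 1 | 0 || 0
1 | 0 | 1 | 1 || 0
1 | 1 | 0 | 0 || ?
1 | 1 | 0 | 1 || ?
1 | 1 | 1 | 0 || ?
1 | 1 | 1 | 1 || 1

0, 1, 1, 1, 0, 0

Row P=0, Q=0, R=0, S=0: (((R \leftrightarrow (Q \to S)) \leftrightarrow ((P \lor S) \leftrightarrow R)) \oplus Q) = 0, so the formula = 0.
Row P=0, Q=0, R=1, S=0: (((R \leftrightarrow (Q \to S)) \leftrightarrow ((P \lor S) \leftrightarrow R)) \oplus Q) = 0, so the formula = 1.
Row P=1, Q=0, R=0, S=1: (((R \leftrightarrow (Q \to S)) \leftrightarrow ((P \lor S) \leftrightarrow R)) \oplus Q) = 1, so the formula = 1.
Row P=1, Q=1, R=0, S=0: (((R \leftrightarrow (Q \to S)) \leftrightarrow ((P \lor S) \leftrightarrow R)) \oplus Q) = 1, so the formula = 1.
Row P=1, Q=1, R=0, S=1: (((R \leftrightarrow (Q \to S)) \leftrightarrow ((P \lor S) \leftrightarrow R)) \oplus Q) = 0, so the formula = 0.
Row P=1, Q=1, R=1, S=0: (((R \leftrightarrow (Q \to S)) \leftrightarrow ((P \lor S) \leftrightarrow R)) \oplus Q) = 1, so the formula = 0.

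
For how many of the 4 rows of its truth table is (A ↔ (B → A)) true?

3

A | B || (B → A) | (A ↔ (B → A))
T | T ||    T    |       T      
T | F ||    T    |       T      
F | T ||    F    |       T      
F | F ||    T    |       F      
The formula is true on 3 of the 4 rows.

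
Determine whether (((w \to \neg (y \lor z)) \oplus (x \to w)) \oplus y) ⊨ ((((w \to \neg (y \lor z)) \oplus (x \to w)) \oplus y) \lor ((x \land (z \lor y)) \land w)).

yes

x  y  z  w  |  φ  ψ
T  T  T  T  |  F  T
T  T  T  F  |  F  F
T  T  F  T  |  F  T
T  T  F  F  |  F  F
T  F  T  T  |  T  T
T  F  T  F  |  T  T
T  F  F  T  |  F  F
T  F  F  F  |  T  T
F  T  T  T  |  F  F
F  T  T  F  |  T  T
F  T  F  T  |  F  F
F  T  F  F  |  T  T
F  F  T  T  |  T  T
F  F  T  F  |  F  F
F  F  F  T  |  F  F
F  F  F  F  |  F  F
In every row where φ is true, ψ is also true, so φ ⊨ ψ.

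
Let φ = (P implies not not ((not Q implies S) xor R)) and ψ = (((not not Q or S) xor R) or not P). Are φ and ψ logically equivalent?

equivalent

P | Q | R | S || φ | ψ
0 | 0 | 0 | 0 || 1 | 1
0 | 0 | 0 | 1 || 1 | 1
0 | 0 | 1 | 0 || 1 | 1
0 | 0 | 1 | 1 || 1 | 1
0 | 1 | 0 | 0 || 1 | 1
0 | 1 | 0 | 1 || 1 | 1
0 | 1 | 1 | 0 || 1 | 1
0 | 1 | 1 | 1 || 1 | 1
1 | 0 | 0 | 0 || 0 | 0
1 | 0 | 0 | 1 || 1 | 1
1 | 0 | 1 | 0 || 1 | 1
1 | 0 | 1 | 1 || 0 | 0
1 | 1 | 0 | 0 || 1 | 1
1 | 1 | 0 | 1 || 1 | 1
1 | 1 | 1 | 0 || 0 | 0
1 | 1 | 1 | 1 || 0 | 0
The columns for φ and ψ agree on every row, so they are logically equivalent.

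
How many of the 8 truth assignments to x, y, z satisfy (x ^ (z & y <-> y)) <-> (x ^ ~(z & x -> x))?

2

x | y | z || (z & y) | ((z & y) <-> y) | (x ^ ((z & y) <-> y)) | (z & x) | ((z & x) -> x) | ~((z & x) -> x) | (x ^ ~((z & x) -> x)) | φ
1 | 1 | 1 ||    1    |        1        |           0           |    1    |       1        |        0        |           1           | 0
1 | 1 | 0 ||    0    |        0        |           1           |    0    |       1        |        0        |           1           | 1
1 | 0 | 1 ||    0    |        1        |           0           |    1    |       1        |        0        |           1           | 0
1 | 0 | 0 ||    0    |        1        |           0           |    0    |       1        |        0        |           1           | 0
0 | 1 | 1 ||    1    |        1        |           1           |    0    |       1        |        0        |           0           | 0
0 | 1 | 0 ||    0    |        0        |           0           |    0    |       1        |        0        |           0           | 1
0 | 0 | 1 ||    0    |        1        |           1           |    0    |       1        |        0        |           0           | 0
0 | 0 | 0 ||    0    |        1        |           1           |    0    |       1        |        0        |           0           | 0
The formula is true on 2 of the 8 rows.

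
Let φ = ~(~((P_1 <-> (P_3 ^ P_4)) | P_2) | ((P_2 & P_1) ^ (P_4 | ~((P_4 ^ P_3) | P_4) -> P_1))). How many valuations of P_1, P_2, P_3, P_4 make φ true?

9

P_1 | P_2 | P_3 | P_4 | φ
--- | --- | --- | --- | -
 F  |  F  |  F  |  F  | T
 F  |  F  |  F  |  T  | F
 F  |  F  |  T  |  F  | F
 F  |  F  |  T  |  T  | T
 F  |  T  |  F  |  F  | T
 F  |  T  |  F  |  T  | T
 F  |  T  |  T  |  F  | F
 F  |  T  |  T  |  T  | T
 T  |  F  |  F  |  F  | F
 T  |  F  |  F  |  T  | F
 T  |  F  |  T  |  F  | F
 T  |  F  |  T  |  T  | F
 T  |  T  |  F  |  F  | T
 T  |  T  |  F  |  T  | T
 T  |  T  |  T  |  F  | T
 T  |  T  |  T  |  T  | T
The formula is true on 9 of the 16 rows.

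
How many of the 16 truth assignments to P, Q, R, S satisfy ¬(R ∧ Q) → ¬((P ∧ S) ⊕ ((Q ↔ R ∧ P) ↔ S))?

P  Q  R  S  |  (R ∧ Q)  ¬(R ∧ Q)  (P ∧ S)  (R ∧ P)  (Q ↔ (R ∧ P))  ((Q ↔ (R ∧ P)) ↔ S)  φ
F  F  F  F  |     F        T         F        F           T                 F           T
F  F  F  T  |     F        T         F        F           T                 T           F
F  F  T  F  |     F        T         F        F           T                 F           T
F  F  T  T  |     F        T         F        F           T                 T           F
F  T  F  F  |     F        T         F        F           F                 T           F
F  T  F  T  |     F        T         F        F           F                 F           T
F  T  T  F  |     T        F         F        F           F                 T           T
F  T  T  T  |     T        F         F        F           F                 F           T
T  F  F  F  |     F        T         F        F           T                 F           T
T  F  F  T  |     F        T         T        F           T                 T           T
T  F  T  F  |     F        T         F        T           F                 T           F
T  F  T  T  |     F        T         T        T           F                 F           F
T  T  F  F  |     F        T         F        F           F                 T           F
T  T  F  T  |     F        T         T        F           F                 F           F
T  T  T  F  |     T        F         F        T           T                 F           T
T  T  T  T  |     T        F         T        T           T                 T           T
The formula is true on 9 of the 16 rows.

9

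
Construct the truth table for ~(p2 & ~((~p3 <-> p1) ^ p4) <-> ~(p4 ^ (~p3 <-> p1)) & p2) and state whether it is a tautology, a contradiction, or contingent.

p1 | p2 | p3 | p4 | φ
-- | -- | -- | -- | -
1  | 1  | 1  | 1  | 0
1  | 1  | 1  | 0  | 0
1  | 1  | 0  | 1  | 0
1  | 1  | 0  | 0  | 0
1  | 0  | 1  | 1  | 0
1  | 0  | 1  | 0  | 0
1  | 0  | 0  | 1  | 0
1  | 0  | 0  | 0  | 0
0  | 1  | 1  | 1  | 0
0  | 1  | 1  | 0  | 0
0  | 1  | 0  | 1  | 0
0  | 1  | 0  | 0  | 0
0  | 0  | 1  | 1  | 0
0  | 0  | 1  | 0  | 0
0  | 0  | 0  | 1  | 0
0  | 0  | 0  | 0  | 0
Every row is 0, so the formula is a contradiction.

contradiction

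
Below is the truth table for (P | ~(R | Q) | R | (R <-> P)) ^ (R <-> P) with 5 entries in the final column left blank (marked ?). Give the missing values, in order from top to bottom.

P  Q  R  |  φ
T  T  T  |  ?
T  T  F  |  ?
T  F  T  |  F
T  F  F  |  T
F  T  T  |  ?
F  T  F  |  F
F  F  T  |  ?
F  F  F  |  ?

Row P=T, Q=T, R=T: (P | ~(R | Q) | R | (R <-> P)) = T, (R <-> P) = T, so the formula = F.
Row P=T, Q=T, R=F: (P | ~(R | Q) | R | (R <-> P)) = T, (R <-> P) = F, so the formula = T.
Row P=F, Q=T, R=T: (P | ~(R | Q) | R | (R <-> P)) = T, (R <-> P) = F, so the formula = T.
Row P=F, Q=F, R=T: (P | ~(R | Q) | R | (R <-> P)) = T, (R <-> P) = F, so the formula = T.
Row P=F, Q=F, R=F: (P | ~(R | Q) | R | (R <-> P)) = T, (R <-> P) = T, so the formula = F.

F, T, T, T, F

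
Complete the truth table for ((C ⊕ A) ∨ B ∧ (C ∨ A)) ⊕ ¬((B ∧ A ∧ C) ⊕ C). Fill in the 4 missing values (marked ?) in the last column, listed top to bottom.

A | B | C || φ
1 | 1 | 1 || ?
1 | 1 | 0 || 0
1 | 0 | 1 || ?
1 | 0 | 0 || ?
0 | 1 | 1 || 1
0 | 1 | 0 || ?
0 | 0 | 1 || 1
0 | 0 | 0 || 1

Row A=1, B=1, C=1: ((C ⊕ A) ∨ B ∧ (C ∨ A)) = 1, ¬((B ∧ A ∧ C) ⊕ C) = 1, so the formula = 0.
Row A=1, B=0, C=1: ((C ⊕ A) ∨ B ∧ (C ∨ A)) = 0, ¬((B ∧ A ∧ C) ⊕ C) = 0, so the formula = 0.
Row A=1, B=0, C=0: ((C ⊕ A) ∨ B ∧ (C ∨ A)) = 1, ¬((B ∧ A ∧ C) ⊕ C) = 1, so the formula = 0.
Row A=0, B=1, C=0: ((C ⊕ A) ∨ B ∧ (C ∨ A)) = 0, ¬((B ∧ A ∧ C) ⊕ C) = 1, so the formula = 1.

0, 0, 0, 1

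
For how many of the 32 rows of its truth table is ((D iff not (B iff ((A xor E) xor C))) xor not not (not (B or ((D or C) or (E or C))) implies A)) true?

17

A | B | C | D | E | φ
- | - | - | - | - | -
T | T | T | T | T | T
T | T | T | T | F | F
T | T | T | F | T | F
T | T | T | F | F | T
T | T | F | T | T | F
T | T | F | T | F | T
T | T | F | F | T | T
T | T | F | F | F | F
T | F | T | T | T | F
T | F | T | T | F | T
T | F | T | F | T | T
T | F | T | F | F | F
T | F | F | T | T | T
T | F | F | T | F | F
T | F | F | F | T | F
T | F | F | F | F | T
F | T | T | T | T | F
F | T | T | T | F | T
F | T | T | F | T | T
F | T | T | F | F | F
F | T | F | T | T | T
F | T | F | T | F | F
F | T | F | F | T | F
F | T | F | F | F | T
F | F | T | T | T | T
F | F | T | T | F | F
F | F | T | F | T | F
F | F | T | F | F | T
F | F | F | T | T | F
F | F | F | T | F | T
F | F | F | F | T | T
F | F | F | F | F | T
The formula is true on 17 of the 32 rows.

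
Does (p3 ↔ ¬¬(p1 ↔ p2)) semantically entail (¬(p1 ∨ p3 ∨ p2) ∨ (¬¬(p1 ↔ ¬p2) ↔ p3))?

  p1  |   p2  |   p3  ||   φ   |   ψ  
 True |  True |  True ||  True | False
 True |  True | False || False |  True
 True | False |  True || False |  True
 True | False | False ||  True | False
False |  True |  True || False |  True
False |  True | False ||  True | False
False | False |  True ||  True | False
False | False | False || False |  True
At p1=True, p2=True, p3=True we have φ true but ψ false, so φ does not entail ψ.

no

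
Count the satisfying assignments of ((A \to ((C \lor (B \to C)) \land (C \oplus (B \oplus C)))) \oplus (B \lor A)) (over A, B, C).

A | B | C | (B \to C) | (C \lor (B \to C)) | (B \oplus C) | (C \oplus (B \oplus C)) | (B \lor A) | φ
- | - | - | --------- | ------------------ | ------------ | ----------------------- | ---------- | -
T | T | T |     T     |         T          |      F       |            T            |     T      | F
T | T | F |     F     |         F          |      T       |            T            |     T      | T
T | F | T |     T     |         T          |      T       |            F            |     T      | T
T | F | F |     T     |         T          |      F       |            F            |     T      | T
F | T | T |     T     |         T          |      F       |            T            |     T      | F
F | T | F |     F     |         F          |      T       |            T            |     T      | F
F | F | T |     T     |         T          |      T       |            F            |     F      | T
F | F | F |     T     |         T          |      F       |            F            |     F      | T
The formula is true on 5 of the 8 rows.

5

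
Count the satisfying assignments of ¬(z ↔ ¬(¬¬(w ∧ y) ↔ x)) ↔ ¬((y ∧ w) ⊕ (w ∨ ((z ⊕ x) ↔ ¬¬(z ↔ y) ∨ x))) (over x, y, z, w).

x | y | z | w || (w ∧ y) | ¬(w ∧ y) | ¬¬(w ∧ y) | (¬¬(w ∧ y) ↔ x) | ¬(¬¬(w ∧ y) ↔ x) | (z ↔ ¬(¬¬(w ∧ y) ↔ x)) | ¬(z ↔ ¬(¬¬(w ∧ y) ↔ x)) | (y ∧ w) | (z ⊕ x) | (z ↔ y) | ¬(z ↔ y) | ¬¬(z ↔ y) | (¬¬(z ↔ y) ∨ x) | ((z ⊕ x) ↔ (¬¬(z ↔ y) ∨ x)) | φ
T | T | T | T ||    T    |    F     |     T     |        T        |        F         |           F            |            T            |    T    |    F    |    T    |    F     |     T     |        T        |              F              | T
T | T | T | F ||    F    |    T     |     F     |        F        |        T         |           T            |            F            |    F    |    F    |    T    |    F     |     T     |        T        |              F              | F
T | T | F | T ||    T    |    F     |     T     |        T        |        F         |           T            |            F            |    T    |    T    |    F    |    T     |     F     |        T        |              T              | F
T | T | F | F ||    F    |    T     |     F     |        F        |        T         |           F            |            T            |    F    |    T    |    F    |    T     |     F     |        T        |              T              | F
T | F | T | T ||    F    |    T     |     F     |        F        |        T         |           T            |            F            |    F    |    F    |    F    |    T     |     F     |        T        |              F              | T
T | F | T | F ||    F    |    T     |     F     |        F        |        T         |           T            |            F            |    F    |    F    |    F    |    T     |     F     |        T        |              F              | F
T | F | F | T ||    F    |    T     |     F     |        F        |        T         |           F            |            T            |    F    |    T    |    T    |    F     |     T     |        T        |              T              | F
T | F | F | F ||    F    |    T     |     F     |        F        |        T         |           F            |            T            |    F    |    T    |    T    |    F     |     T     |        T        |              T              | F
F | T | T | T ||    T    |    F     |     T     |        F        |        T         |           T            |            F            |    T    |    T    |    T    |    F     |     T     |        T        |              T              | F
F | T | T | F ||    F    |    T     |     F     |        T        |        F         |           F            |            T            |    F    |    T    |    T    |    F     |     T     |        T        |              T              | F
F | T | F | T ||    T    |    F     |     T     |        F        |        T         |           F            |            T            |    T    |    F    |    F    |    T     |     F     |        F        |              T              | T
F | T | F | F ||    F    |    T     |     F     |        T        |        F         |           T            |            F            |    F    |    F    |    F    |    T     |     F     |        F        |              T              | T
F | F | T | T ||    F    |    T     |     F     |        T        |        F         |           F            |            T            |    F    |    T    |    F    |    T     |     F     |        F        |              F              | F
F | F | T | F ||    F    |    T     |     F     |        T        |        F         |           F            |            T            |    F    |    T    |    F    |    T     |     F     |        F        |              F              | T
F | F | F | T ||    F    |    T     |     F     |        T        |        F         |           T            |            F            |    F    |    F    |    T    |    F     |     T     |        T        |              F              | T
F | F | F | F ||    F    |    T     |     F     |        T        |        F         |           T            |            F            |    F    |    F    |    T    |    F     |     T     |        T        |              F              | F
The formula is true on 6 of the 16 rows.

6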